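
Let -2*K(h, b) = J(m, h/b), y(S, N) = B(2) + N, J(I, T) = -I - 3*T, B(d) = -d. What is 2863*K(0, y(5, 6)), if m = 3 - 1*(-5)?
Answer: 11452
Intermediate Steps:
m = 8 (m = 3 + 5 = 8)
y(S, N) = -2 + N (y(S, N) = -1*2 + N = -2 + N)
K(h, b) = 4 + 3*h/(2*b) (K(h, b) = -(-1*8 - 3*h/b)/2 = -(-8 - 3*h/b)/2 = 4 + 3*h/(2*b))
2863*K(0, y(5, 6)) = 2863*(4 + (3/2)*0/(-2 + 6)) = 2863*(4 + (3/2)*0/4) = 2863*(4 + (3/2)*0*(1/4)) = 2863*(4 + 0) = 2863*4 = 11452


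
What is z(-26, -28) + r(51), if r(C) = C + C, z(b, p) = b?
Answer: 76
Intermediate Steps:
r(C) = 2*C
z(-26, -28) + r(51) = -26 + 2*51 = -26 + 102 = 76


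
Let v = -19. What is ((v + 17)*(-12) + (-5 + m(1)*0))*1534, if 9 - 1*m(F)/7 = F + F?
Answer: 29146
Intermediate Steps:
m(F) = 63 - 14*F (m(F) = 63 - 7*(F + F) = 63 - 14*F)
((v + 17)*(-12) + (-5 + m(1)*0))*1534 = ((-19 + 17)*(-12) + (-5 + (63 - 14*1)*0))*1534 = (-2*(-12) + (-5 + (63 - 14)*0))*1534 = (24 + (-5 + 49*0))*1534 = (24 + (-5 + 0))*1534 = (24 - 5)*1534 = 19*1534 = 29146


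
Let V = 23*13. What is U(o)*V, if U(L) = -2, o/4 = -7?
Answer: -598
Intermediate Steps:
o = -28 (o = 4*(-7) = -28)
V = 299
U(o)*V = -2*299 = -598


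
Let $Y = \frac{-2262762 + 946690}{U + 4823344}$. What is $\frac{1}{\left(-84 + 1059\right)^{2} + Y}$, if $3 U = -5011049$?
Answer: $\frac{9458983}{8991941766159} \approx 1.0519 \cdot 10^{-6}$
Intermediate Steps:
$U = - \frac{5011049}{3}$ ($U = \frac{1}{3} \left(-5011049\right) = - \frac{5011049}{3} \approx -1.6704 \cdot 10^{6}$)
$Y = - \frac{3948216}{9458983}$ ($Y = \frac{-2262762 + 946690}{- \frac{5011049}{3} + 4823344} = - \frac{1316072}{\frac{9458983}{3}} = \left(-1316072\right) \frac{3}{9458983} = - \frac{3948216}{9458983} \approx -0.4174$)
$\frac{1}{\left(-84 + 1059\right)^{2} + Y} = \frac{1}{\left(-84 + 1059\right)^{2} - \frac{3948216}{9458983}} = \frac{1}{975^{2} - \frac{3948216}{9458983}} = \frac{1}{950625 - \frac{3948216}{9458983}} = \frac{1}{\frac{8991941766159}{9458983}} = \frac{9458983}{8991941766159}$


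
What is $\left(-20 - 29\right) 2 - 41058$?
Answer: $-41156$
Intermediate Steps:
$\left(-20 - 29\right) 2 - 41058 = \left(-49\right) 2 - 41058 = -98 - 41058 = -41156$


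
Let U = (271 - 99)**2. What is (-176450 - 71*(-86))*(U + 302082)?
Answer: -56497313104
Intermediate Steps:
U = 29584 (U = 172**2 = 29584)
(-176450 - 71*(-86))*(U + 302082) = (-176450 - 71*(-86))*(29584 + 302082) = (-176450 + 6106)*331666 = -170344*331666 = -56497313104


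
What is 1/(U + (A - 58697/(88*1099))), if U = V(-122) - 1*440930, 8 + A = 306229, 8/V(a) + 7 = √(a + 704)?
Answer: -671562084302032616/90465793843771123907189 - 74825687552*√582/90465793843771123907189 ≈ -7.4234e-6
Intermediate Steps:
V(a) = 8/(-7 + √(704 + a)) (V(a) = 8/(-7 + √(a + 704)) = 8/(-7 + √(704 + a)))
A = 306221 (A = -8 + 306229 = 306221)
U = -440930 + 8/(-7 + √582) (U = 8/(-7 + √(704 - 122)) - 1*440930 = 8/(-7 + √582) - 440930 = -440930 + 8/(-7 + √582) ≈ -4.4093e+5)
1/(U + (A - 58697/(88*1099))) = 1/((-235015634/533 + 8*√582/533) + (306221 - 58697/(88*1099))) = 1/((-235015634/533 + 8*√582/533) + (306221 - 58697/96712)) = 1/((-235015634/533 + 8*√582/533) + 29615186655/96712) = 1/(-6943937508293/51547496 + 8*√582/533)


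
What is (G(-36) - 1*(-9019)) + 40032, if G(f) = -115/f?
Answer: 1765951/36 ≈ 49054.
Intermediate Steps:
(G(-36) - 1*(-9019)) + 40032 = (-115/(-36) - 1*(-9019)) + 40032 = (-115*(-1/36) + 9019) + 40032 = (115/36 + 9019) + 40032 = 324799/36 + 40032 = 1765951/36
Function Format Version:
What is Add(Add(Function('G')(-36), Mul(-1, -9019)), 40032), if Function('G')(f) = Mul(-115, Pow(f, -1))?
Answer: Rational(1765951, 36) ≈ 49054.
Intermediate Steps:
Add(Add(Function('G')(-36), Mul(-1, -9019)), 40032) = Add(Add(Mul(-115, Pow(-36, -1)), Mul(-1, -9019)), 40032) = Add(Add(Mul(-115, Rational(-1, 36)), 9019), 40032) = Add(Add(Rational(115, 36), 9019), 40032) = Add(Rational(324799, 36), 40032) = Rational(1765951, 36)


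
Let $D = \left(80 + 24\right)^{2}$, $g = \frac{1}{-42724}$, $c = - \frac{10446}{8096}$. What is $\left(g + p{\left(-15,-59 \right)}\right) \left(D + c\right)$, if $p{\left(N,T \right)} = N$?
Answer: $- \frac{28055577610645}{172946752} \approx -1.6222 \cdot 10^{5}$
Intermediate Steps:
$c = - \frac{5223}{4048}$ ($c = \left(-10446\right) \frac{1}{8096} = - \frac{5223}{4048} \approx -1.2903$)
$g = - \frac{1}{42724} \approx -2.3406 \cdot 10^{-5}$
$D = 10816$ ($D = 104^{2} = 10816$)
$\left(g + p{\left(-15,-59 \right)}\right) \left(D + c\right) = \left(- \frac{1}{42724} - 15\right) \left(10816 - \frac{5223}{4048}\right) = \left(- \frac{640861}{42724}\right) \frac{43777945}{4048} = - \frac{28055577610645}{172946752}$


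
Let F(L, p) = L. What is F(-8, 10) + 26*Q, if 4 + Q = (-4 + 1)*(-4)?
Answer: 200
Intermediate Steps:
Q = 8 (Q = -4 + (-4 + 1)*(-4) = -4 - 3*(-4) = -4 + 12 = 8)
F(-8, 10) + 26*Q = -8 + 26*8 = -8 + 208 = 200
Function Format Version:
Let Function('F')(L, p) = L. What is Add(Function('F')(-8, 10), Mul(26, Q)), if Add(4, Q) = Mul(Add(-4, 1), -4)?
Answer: 200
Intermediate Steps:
Q = 8 (Q = Add(-4, Mul(Add(-4, 1), -4)) = Add(-4, Mul(-3, -4)) = Add(-4, 12) = 8)
Add(Function('F')(-8, 10), Mul(26, Q)) = Add(-8, Mul(26, 8)) = Add(-8, 208) = 200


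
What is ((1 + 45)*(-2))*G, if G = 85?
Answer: -7820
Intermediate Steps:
((1 + 45)*(-2))*G = ((1 + 45)*(-2))*85 = (46*(-2))*85 = -92*85 = -7820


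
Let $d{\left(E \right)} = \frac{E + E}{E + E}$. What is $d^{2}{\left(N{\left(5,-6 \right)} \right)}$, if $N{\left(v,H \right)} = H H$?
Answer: $1$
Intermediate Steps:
$N{\left(v,H \right)} = H^{2}$
$d{\left(E \right)} = 1$ ($d{\left(E \right)} = \frac{2 E}{2 E} = 2 E \frac{1}{2 E} = 1$)
$d^{2}{\left(N{\left(5,-6 \right)} \right)} = 1^{2} = 1$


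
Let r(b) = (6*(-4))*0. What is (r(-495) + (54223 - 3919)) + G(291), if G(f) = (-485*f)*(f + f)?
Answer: -82090266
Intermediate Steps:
r(b) = 0 (r(b) = -24*0 = 0)
G(f) = -970*f**2 (G(f) = (-485*f)*(2*f) = -970*f**2)
(r(-495) + (54223 - 3919)) + G(291) = (0 + (54223 - 3919)) - 970*291**2 = (0 + 50304) - 970*84681 = 50304 - 82140570 = -82090266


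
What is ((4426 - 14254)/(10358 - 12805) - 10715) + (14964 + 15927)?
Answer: 49380500/2447 ≈ 20180.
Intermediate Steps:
((4426 - 14254)/(10358 - 12805) - 10715) + (14964 + 15927) = (-9828/(-2447) - 10715) + 30891 = (-9828*(-1/2447) - 10715) + 30891 = (9828/2447 - 10715) + 30891 = -26209777/2447 + 30891 = 49380500/2447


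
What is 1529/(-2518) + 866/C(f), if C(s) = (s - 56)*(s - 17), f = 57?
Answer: 529857/25180 ≈ 21.043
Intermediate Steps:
C(s) = (-56 + s)*(-17 + s)
1529/(-2518) + 866/C(f) = 1529/(-2518) + 866/(952 + 57² - 73*57) = 1529*(-1/2518) + 866/(952 + 3249 - 4161) = -1529/2518 + 866/40 = -1529/2518 + 866*(1/40) = -1529/2518 + 433/20 = 529857/25180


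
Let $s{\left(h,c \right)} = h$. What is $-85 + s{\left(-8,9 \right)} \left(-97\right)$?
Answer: $691$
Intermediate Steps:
$-85 + s{\left(-8,9 \right)} \left(-97\right) = -85 - -776 = -85 + 776 = 691$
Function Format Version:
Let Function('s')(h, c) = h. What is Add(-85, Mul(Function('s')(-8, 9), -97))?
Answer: 691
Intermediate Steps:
Add(-85, Mul(Function('s')(-8, 9), -97)) = Add(-85, Mul(-8, -97)) = Add(-85, 776) = 691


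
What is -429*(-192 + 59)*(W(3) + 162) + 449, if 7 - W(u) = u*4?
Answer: 8958398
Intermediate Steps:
W(u) = 7 - 4*u (W(u) = 7 - u*4 = 7 - 4*u)
-429*(-192 + 59)*(W(3) + 162) + 449 = -429*(-192 + 59)*((7 - 4*3) + 162) + 449 = -(-57057)*((7 - 12) + 162) + 449 = -(-57057)*(-5 + 162) + 449 = -(-57057)*157 + 449 = -429*(-20881) + 449 = 8957949 + 449 = 8958398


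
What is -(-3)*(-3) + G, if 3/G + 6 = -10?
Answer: -147/16 ≈ -9.1875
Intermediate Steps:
G = -3/16 (G = 3/(-6 - 10) = 3/(-16) = 3*(-1/16) = -3/16 ≈ -0.18750)
-(-3)*(-3) + G = -(-3)*(-3) - 3/16 = -1*9 - 3/16 = -9 - 3/16 = -147/16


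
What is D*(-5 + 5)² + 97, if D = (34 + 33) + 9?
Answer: 97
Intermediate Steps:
D = 76 (D = 67 + 9 = 76)
D*(-5 + 5)² + 97 = 76*(-5 + 5)² + 97 = 76*0² + 97 = 76*0 + 97 = 0 + 97 = 97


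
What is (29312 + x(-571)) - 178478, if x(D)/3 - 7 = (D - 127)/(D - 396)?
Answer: -144221121/967 ≈ -1.4914e+5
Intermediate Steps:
x(D) = 21 + 3*(-127 + D)/(-396 + D) (x(D) = 21 + 3*((D - 127)/(D - 396)) = 21 + 3*((-127 + D)/(-396 + D)) = 21 + 3*(-127 + D)/(-396 + D))
(29312 + x(-571)) - 178478 = (29312 + 3*(-2899 + 8*(-571))/(-396 - 571)) - 178478 = (29312 + 3*(-2899 - 4568)/(-967)) - 178478 = (29312 + 3*(-1/967)*(-7467)) - 178478 = (29312 + 22401/967) - 178478 = 28367105/967 - 178478 = -144221121/967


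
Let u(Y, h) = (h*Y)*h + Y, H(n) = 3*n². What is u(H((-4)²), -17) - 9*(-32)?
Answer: 223008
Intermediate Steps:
u(Y, h) = Y + Y*h² (u(Y, h) = (Y*h)*h + Y = Y*h² + Y = Y + Y*h²)
u(H((-4)²), -17) - 9*(-32) = (3*((-4)²)²)*(1 + (-17)²) - 9*(-32) = (3*16²)*(1 + 289) + 288 = (3*256)*290 + 288 = 768*290 + 288 = 222720 + 288 = 223008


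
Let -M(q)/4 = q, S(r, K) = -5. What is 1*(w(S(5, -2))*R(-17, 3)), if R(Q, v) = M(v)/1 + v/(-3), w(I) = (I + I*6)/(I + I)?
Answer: -91/2 ≈ -45.500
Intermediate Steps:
M(q) = -4*q
w(I) = 7/2 (w(I) = (I + 6*I)/((2*I)) = (7*I)*(1/(2*I)) = 7/2)
R(Q, v) = -13*v/3 (R(Q, v) = -4*v/1 + v/(-3) = -4*v*1 + v*(-⅓) = -4*v - v/3 = -13*v/3)
1*(w(S(5, -2))*R(-17, 3)) = 1*(7*(-13/3*3)/2) = 1*((7/2)*(-13)) = 1*(-91/2) = -91/2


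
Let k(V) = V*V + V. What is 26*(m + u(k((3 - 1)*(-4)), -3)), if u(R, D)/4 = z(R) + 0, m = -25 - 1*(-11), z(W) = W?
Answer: 5460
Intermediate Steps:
k(V) = V + V² (k(V) = V² + V = V + V²)
m = -14 (m = -25 + 11 = -14)
u(R, D) = 4*R (u(R, D) = 4*(R + 0) = 4*R)
26*(m + u(k((3 - 1)*(-4)), -3)) = 26*(-14 + 4*(((3 - 1)*(-4))*(1 + (3 - 1)*(-4)))) = 26*(-14 + 4*((2*(-4))*(1 + 2*(-4)))) = 26*(-14 + 4*(-8*(1 - 8))) = 26*(-14 + 4*(-8*(-7))) = 26*(-14 + 4*56) = 26*(-14 + 224) = 26*210 = 5460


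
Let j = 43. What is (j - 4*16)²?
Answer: 441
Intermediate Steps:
(j - 4*16)² = (43 - 4*16)² = (43 - 64)² = (-21)² = 441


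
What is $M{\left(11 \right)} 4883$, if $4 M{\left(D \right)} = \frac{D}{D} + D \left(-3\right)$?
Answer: $-39064$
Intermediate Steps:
$M{\left(D \right)} = \frac{1}{4} - \frac{3 D}{4}$ ($M{\left(D \right)} = \frac{\frac{D}{D} + D \left(-3\right)}{4} = \frac{1 - 3 D}{4} = \frac{1}{4} - \frac{3 D}{4}$)
$M{\left(11 \right)} 4883 = \left(\frac{1}{4} - \frac{33}{4}\right) 4883 = \left(-8\right) 4883 = -39064$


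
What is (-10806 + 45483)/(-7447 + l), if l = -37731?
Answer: -34677/45178 ≈ -0.76756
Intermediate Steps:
(-10806 + 45483)/(-7447 + l) = (-10806 + 45483)/(-7447 - 37731) = 34677/(-45178) = 34677*(-1/45178) = -34677/45178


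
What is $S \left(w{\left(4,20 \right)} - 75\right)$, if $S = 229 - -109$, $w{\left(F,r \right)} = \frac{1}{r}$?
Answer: $- \frac{253331}{10} \approx -25333.0$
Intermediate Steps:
$S = 338$ ($S = 229 + 109 = 338$)
$S \left(w{\left(4,20 \right)} - 75\right) = 338 \left(\frac{1}{20} - 75\right) = 338 \left(- \frac{1499}{20}\right) = - \frac{253331}{10}$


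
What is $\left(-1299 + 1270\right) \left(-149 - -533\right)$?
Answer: $-11136$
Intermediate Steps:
$\left(-1299 + 1270\right) \left(-149 - -533\right) = - 29 \left(-149 + 533\right) = \left(-29\right) 384 = -11136$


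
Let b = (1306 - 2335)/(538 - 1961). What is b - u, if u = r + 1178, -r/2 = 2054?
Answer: 4170419/1423 ≈ 2930.7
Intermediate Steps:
r = -4108 (r = -2*2054 = -4108)
b = 1029/1423 (b = -1029/(-1423) = -1029*(-1/1423) = 1029/1423 ≈ 0.72312)
u = -2930 (u = -4108 + 1178 = -2930)
b - u = 1029/1423 - 1*(-2930) = 1029/1423 + 2930 = 4170419/1423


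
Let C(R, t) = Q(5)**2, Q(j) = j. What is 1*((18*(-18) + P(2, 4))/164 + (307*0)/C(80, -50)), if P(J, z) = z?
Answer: -80/41 ≈ -1.9512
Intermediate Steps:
C(R, t) = 25 (C(R, t) = 5**2 = 25)
1*((18*(-18) + P(2, 4))/164 + (307*0)/C(80, -50)) = 1*((18*(-18) + 4)/164 + (307*0)/25) = 1*((-324 + 4)*(1/164) + 0*(1/25)) = 1*(-320*1/164 + 0) = 1*(-80/41 + 0) = 1*(-80/41) = -80/41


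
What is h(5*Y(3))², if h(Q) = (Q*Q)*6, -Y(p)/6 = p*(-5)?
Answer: 1476225000000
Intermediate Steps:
Y(p) = 30*p (Y(p) = -6*p*(-5) = -(-30)*p = 30*p)
h(Q) = 6*Q² (h(Q) = Q²*6 = 6*Q²)
h(5*Y(3))² = (6*(5*(30*3))²)² = (6*(5*90)²)² = (6*450²)² = (6*202500)² = 1215000² = 1476225000000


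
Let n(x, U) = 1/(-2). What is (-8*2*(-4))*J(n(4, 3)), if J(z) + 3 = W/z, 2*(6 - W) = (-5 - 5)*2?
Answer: -2240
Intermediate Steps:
n(x, U) = -½
W = 16 (W = 6 - (-5 - 5)*2/2 = 6 - (-5)*2 = 6 - ½*(-20) = 6 + 10 = 16)
J(z) = -3 + 16/z
(-8*2*(-4))*J(n(4, 3)) = (-8*2*(-4))*(-3 + 16/(-½)) = (-16*(-4))*(-3 + 16*(-2)) = 64*(-3 - 32) = 64*(-35) = -2240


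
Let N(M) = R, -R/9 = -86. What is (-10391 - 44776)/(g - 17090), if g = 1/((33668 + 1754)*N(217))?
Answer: 1512493116876/468550172519 ≈ 3.2280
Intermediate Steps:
R = 774 (R = -9*(-86) = 774)
N(M) = 774
g = 1/27416628 (g = 1/((33668 + 1754)*774) = (1/774)/35422 = (1/35422)*(1/774) = 1/27416628 ≈ 3.6474e-8)
(-10391 - 44776)/(g - 17090) = (-10391 - 44776)/(1/27416628 - 17090) = -55167/(-468550172519/27416628) = -55167*(-27416628/468550172519) = 1512493116876/468550172519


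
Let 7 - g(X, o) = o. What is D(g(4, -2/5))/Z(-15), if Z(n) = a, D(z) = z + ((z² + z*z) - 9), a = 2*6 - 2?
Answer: 1349/125 ≈ 10.792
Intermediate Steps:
g(X, o) = 7 - o
a = 10 (a = 12 - 2 = 10)
D(z) = -9 + z + 2*z² (D(z) = z + ((z² + z²) - 9) = z + (2*z² - 9) = z + (-9 + 2*z²) = -9 + z + 2*z²)
Z(n) = 10
D(g(4, -2/5))/Z(-15) = (-9 + (7 - (-2)/5) + 2*(7 - (-2)/5)²)/10 = (-9 + (7 - (-2)/5) + 2*(7 - (-2)/5)²)*(⅒) = (-9 + (7 - 1*(-⅖)) + 2*(7 - 1*(-⅖))²)*(⅒) = (-9 + (7 + ⅖) + 2*(7 + ⅖)²)*(⅒) = (-9 + 37/5 + 2*(37/5)²)*(⅒) = (-9 + 37/5 + 2*(1369/25))*(⅒) = (-9 + 37/5 + 2738/25)*(⅒) = (2698/25)*(⅒) = 1349/125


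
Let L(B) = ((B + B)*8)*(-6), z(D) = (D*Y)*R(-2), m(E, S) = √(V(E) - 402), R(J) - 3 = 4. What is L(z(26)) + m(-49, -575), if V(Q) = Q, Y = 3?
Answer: -52416 + I*√451 ≈ -52416.0 + 21.237*I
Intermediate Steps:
R(J) = 7 (R(J) = 3 + 4 = 7)
m(E, S) = √(-402 + E) (m(E, S) = √(E - 402) = √(-402 + E))
z(D) = 21*D (z(D) = (D*3)*7 = (3*D)*7 = 21*D)
L(B) = -96*B (L(B) = ((2*B)*8)*(-6) = (16*B)*(-6) = -96*B)
L(z(26)) + m(-49, -575) = -2016*26 + √(-402 - 49) = -96*546 + √(-451) = -52416 + I*√451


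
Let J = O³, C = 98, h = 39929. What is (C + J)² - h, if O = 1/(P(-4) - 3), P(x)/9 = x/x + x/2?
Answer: -90550303487/2985984 ≈ -30325.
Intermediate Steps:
P(x) = 9 + 9*x/2 (P(x) = 9*(x/x + x/2) = 9*(1 + x*(½)) = 9*(1 + x/2) = 9 + 9*x/2)
O = -1/12 (O = 1/((9 + (9/2)*(-4)) - 3) = 1/((9 - 18) - 3) = 1/(-9 - 3) = 1/(-12) = -1/12 ≈ -0.083333)
J = -1/1728 (J = (-1/12)³ = -1/1728 ≈ -0.00057870)
(C + J)² - h = (98 - 1/1728)² - 1*39929 = (169343/1728)² - 39929 = 28677051649/2985984 - 39929 = -90550303487/2985984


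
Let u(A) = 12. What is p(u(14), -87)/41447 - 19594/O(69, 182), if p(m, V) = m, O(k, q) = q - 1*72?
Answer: -406055599/2279585 ≈ -178.13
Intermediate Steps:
O(k, q) = -72 + q (O(k, q) = q - 72 = -72 + q)
p(u(14), -87)/41447 - 19594/O(69, 182) = 12/41447 - 19594/(-72 + 182) = 12*(1/41447) - 19594/110 = 12/41447 - 19594*1/110 = 12/41447 - 9797/55 = -406055599/2279585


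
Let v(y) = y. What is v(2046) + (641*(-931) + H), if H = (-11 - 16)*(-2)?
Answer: -594671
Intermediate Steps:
H = 54 (H = -27*(-2) = 54)
v(2046) + (641*(-931) + H) = 2046 + (641*(-931) + 54) = 2046 + (-596771 + 54) = 2046 - 596717 = -594671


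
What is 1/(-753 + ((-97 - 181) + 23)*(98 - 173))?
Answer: 1/18372 ≈ 5.4431e-5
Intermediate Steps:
1/(-753 + ((-97 - 181) + 23)*(98 - 173)) = 1/(-753 + (-278 + 23)*(-75)) = 1/(-753 - 255*(-75)) = 1/(-753 + 19125) = 1/18372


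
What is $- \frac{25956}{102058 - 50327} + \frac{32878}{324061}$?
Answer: $- \frac{6710515498}{16763999591} \approx -0.40029$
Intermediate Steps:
$- \frac{25956}{102058 - 50327} + \frac{32878}{324061} = - \frac{25956}{102058 - 50327} + 32878 \cdot \frac{1}{324061} = - \frac{25956}{51731} + \frac{32878}{324061} = - \frac{6710515498}{16763999591}$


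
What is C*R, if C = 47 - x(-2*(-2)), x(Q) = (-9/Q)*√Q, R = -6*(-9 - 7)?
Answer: 4944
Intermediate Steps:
R = 96 (R = -6*(-16) = 96)
x(Q) = -9/√Q
C = 103/2 (C = 47 - (-9)/√(-2*(-2)) = 47 - (-9)/√4 = 47 - (-9)/2 = 47 - 1*(-9/2) = 47 + 9/2 = 103/2 ≈ 51.500)
C*R = (103/2)*96 = 4944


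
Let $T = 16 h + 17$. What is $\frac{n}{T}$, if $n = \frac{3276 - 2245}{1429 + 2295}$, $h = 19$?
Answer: $\frac{1031}{1195404} \approx 0.00086247$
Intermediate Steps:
$T = 321$ ($T = 16 \cdot 19 + 17 = 304 + 17 = 321$)
$n = \frac{1031}{3724} \approx 0.27685$
$\frac{n}{T} = \frac{1031}{3724 \cdot 321} = \frac{1031}{3724} \cdot \frac{1}{321} = \frac{1031}{1195404}$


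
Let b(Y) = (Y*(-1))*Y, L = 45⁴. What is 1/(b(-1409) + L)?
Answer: 1/2115344 ≈ 4.7274e-7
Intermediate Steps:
L = 4100625
b(Y) = -Y² (b(Y) = (-Y)*Y = -Y²)
1/(b(-1409) + L) = 1/(-1*(-1409)² + 4100625) = 1/(-1*1985281 + 4100625) = 1/(-1985281 + 4100625) = 1/2115344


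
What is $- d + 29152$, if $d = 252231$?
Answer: $-223079$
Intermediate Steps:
$- d + 29152 = \left(-1\right) 252231 + 29152 = -252231 + 29152 = -223079$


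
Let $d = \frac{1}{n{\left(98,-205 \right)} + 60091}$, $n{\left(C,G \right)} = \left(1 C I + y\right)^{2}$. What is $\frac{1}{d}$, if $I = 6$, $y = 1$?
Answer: $407012$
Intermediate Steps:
$n{\left(C,G \right)} = \left(1 + 6 C\right)^{2}$ ($n{\left(C,G \right)} = \left(1 C 6 + 1\right)^{2} = \left(C 6 + 1\right)^{2} = \left(6 C + 1\right)^{2} = \left(1 + 6 C\right)^{2}$)
$d = \frac{1}{407012}$ ($d = \frac{1}{\left(1 + 6 \cdot 98\right)^{2} + 60091} = \frac{1}{\left(1 + 588\right)^{2} + 60091} = \frac{1}{589^{2} + 60091} = \frac{1}{346921 + 60091} = \frac{1}{407012} \approx 2.4569 \cdot 10^{-6}$)
$\frac{1}{d} = \frac{1}{\frac{1}{407012}} = 407012$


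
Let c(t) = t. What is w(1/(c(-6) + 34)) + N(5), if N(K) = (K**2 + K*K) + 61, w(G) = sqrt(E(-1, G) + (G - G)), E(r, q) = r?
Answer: 111 + I ≈ 111.0 + 1.0*I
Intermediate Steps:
w(G) = I (w(G) = sqrt(-1 + (G - G)) = sqrt(-1 + 0) = sqrt(-1) = I)
N(K) = 61 + 2*K**2 (N(K) = (K**2 + K**2) + 61 = 2*K**2 + 61 = 61 + 2*K**2)
w(1/(c(-6) + 34)) + N(5) = I + (61 + 2*5**2) = I + (61 + 2*25) = I + (61 + 50) = I + 111 = 111 + I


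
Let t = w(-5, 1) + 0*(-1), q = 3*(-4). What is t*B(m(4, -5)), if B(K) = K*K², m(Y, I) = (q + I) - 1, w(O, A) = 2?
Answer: -11664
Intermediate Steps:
q = -12
m(Y, I) = -13 + I (m(Y, I) = (-12 + I) - 1 = -13 + I)
B(K) = K³
t = 2 (t = 2 + 0*(-1) = 2 + 0 = 2)
t*B(m(4, -5)) = 2*(-13 - 5)³ = 2*(-18)³ = 2*(-5832) = -11664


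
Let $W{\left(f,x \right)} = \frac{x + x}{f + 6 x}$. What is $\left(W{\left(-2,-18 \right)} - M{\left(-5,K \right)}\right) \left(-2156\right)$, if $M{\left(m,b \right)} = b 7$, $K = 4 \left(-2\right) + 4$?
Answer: $- \frac{305368}{5} \approx -61074.0$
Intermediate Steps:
$K = -4$ ($K = -8 + 4 = -4$)
$M{\left(m,b \right)} = 7 b$
$W{\left(f,x \right)} = \frac{2 x}{f + 6 x}$
$\left(W{\left(-2,-18 \right)} - M{\left(-5,K \right)}\right) \left(-2156\right) = \left(2 \left(-18\right) \frac{1}{-2 + 6 \left(-18\right)} - 7 \left(-4\right)\right) \left(-2156\right) = \left(2 \left(-18\right) \frac{1}{-2 - 108} - -28\right) \left(-2156\right) = \left(2 \left(-18\right) \frac{1}{-110} + 28\right) \left(-2156\right) = \left(2 \left(-18\right) \left(- \frac{1}{110}\right) + 28\right) \left(-2156\right) = \left(\frac{18}{55} + 28\right) \left(-2156\right) = \frac{1558}{55} \left(-2156\right) = - \frac{305368}{5}$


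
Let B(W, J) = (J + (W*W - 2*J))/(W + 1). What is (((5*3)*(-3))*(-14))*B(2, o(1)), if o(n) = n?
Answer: 630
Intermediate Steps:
B(W, J) = (W² - J)/(1 + W) (B(W, J) = (J + (W² - 2*J))/(1 + W) = (W² - J)/(1 + W))
(((5*3)*(-3))*(-14))*B(2, o(1)) = (((5*3)*(-3))*(-14))*((2² - 1*1)/(1 + 2)) = ((15*(-3))*(-14))*((4 - 1)/3) = (-45*(-14))*((⅓)*3) = 630*1 = 630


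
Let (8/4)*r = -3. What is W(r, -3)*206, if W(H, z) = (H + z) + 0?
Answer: -927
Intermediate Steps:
r = -3/2 (r = (½)*(-3) = -3/2 ≈ -1.5000)
W(H, z) = H + z
W(r, -3)*206 = (-3/2 - 3)*206 = -9/2*206 = -927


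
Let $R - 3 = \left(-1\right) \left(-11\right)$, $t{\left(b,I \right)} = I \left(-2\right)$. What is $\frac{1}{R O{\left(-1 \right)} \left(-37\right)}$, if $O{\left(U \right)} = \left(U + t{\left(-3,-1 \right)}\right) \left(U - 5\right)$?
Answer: $\frac{1}{3108} \approx 0.00032175$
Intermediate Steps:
$t{\left(b,I \right)} = - 2 I$
$R = 14$ ($R = 3 - -11 = 3 + 11 = 14$)
$O{\left(U \right)} = \left(-5 + U\right) \left(2 + U\right)$ ($O{\left(U \right)} = \left(U - -2\right) \left(U - 5\right) = \left(U + 2\right) \left(-5 + U\right) = \left(2 + U\right) \left(-5 + U\right) = \left(-5 + U\right) \left(2 + U\right)$)
$\frac{1}{R O{\left(-1 \right)} \left(-37\right)} = \frac{1}{14 \left(-10 + \left(-1\right)^{2} - -3\right) \left(-37\right)} = \frac{1}{14 \left(-10 + 1 + 3\right) \left(-37\right)} = \frac{1}{14 \left(-6\right) \left(-37\right)} = \frac{1}{\left(-84\right) \left(-37\right)} = \frac{1}{3108}$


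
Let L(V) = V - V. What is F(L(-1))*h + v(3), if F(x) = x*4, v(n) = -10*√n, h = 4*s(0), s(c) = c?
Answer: -10*√3 ≈ -17.320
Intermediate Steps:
L(V) = 0
h = 0 (h = 4*0 = 0)
F(x) = 4*x
F(L(-1))*h + v(3) = (4*0)*0 - 10*√3 = 0*0 - 10*√3 = 0 - 10*√3 = -10*√3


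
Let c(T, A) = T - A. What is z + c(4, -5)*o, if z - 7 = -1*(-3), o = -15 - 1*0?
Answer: -125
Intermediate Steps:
o = -15 (o = -15 + 0 = -15)
z = 10 (z = 7 - 1*(-3) = 7 + 3 = 10)
z + c(4, -5)*o = 10 + (4 - 1*(-5))*(-15) = 10 + (4 + 5)*(-15) = 10 + 9*(-15) = 10 - 135 = -125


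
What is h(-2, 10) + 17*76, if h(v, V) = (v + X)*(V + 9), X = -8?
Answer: 1102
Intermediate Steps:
h(v, V) = (-8 + v)*(9 + V) (h(v, V) = (v - 8)*(V + 9) = (-8 + v)*(9 + V))
h(-2, 10) + 17*76 = (-72 - 8*10 + 9*(-2) + 10*(-2)) + 17*76 = (-72 - 80 - 18 - 20) + 1292 = -190 + 1292 = 1102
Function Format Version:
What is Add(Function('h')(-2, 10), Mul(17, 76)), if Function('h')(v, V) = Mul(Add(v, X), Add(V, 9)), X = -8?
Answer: 1102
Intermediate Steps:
Function('h')(v, V) = Mul(Add(-8, v), Add(9, V)) (Function('h')(v, V) = Mul(Add(v, -8), Add(V, 9)) = Mul(Add(-8, v), Add(9, V)))
Add(Function('h')(-2, 10), Mul(17, 76)) = Add(Add(-72, Mul(-8, 10), Mul(9, -2), Mul(10, -2)), Mul(17, 76)) = Add(Add(-72, -80, -18, -20), 1292) = Add(-190, 1292) = 1102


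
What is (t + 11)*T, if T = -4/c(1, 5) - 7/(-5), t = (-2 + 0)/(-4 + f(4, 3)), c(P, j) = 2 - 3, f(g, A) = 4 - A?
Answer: 63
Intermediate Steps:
c(P, j) = -1
t = ⅔ (t = (-2 + 0)/(-4 + (4 - 1*3)) = -2/(-4 + (4 - 3)) = -2/(-4 + 1) = -2/(-3) = -2*(-⅓) = ⅔ ≈ 0.66667)
T = 27/5 (T = -4/(-1) - 7/(-5) = -4*(-1) - 7*(-⅕) = 4 + 7/5 = 27/5 ≈ 5.4000)
(t + 11)*T = (⅔ + 11)*(27/5) = (35/3)*(27/5) = 63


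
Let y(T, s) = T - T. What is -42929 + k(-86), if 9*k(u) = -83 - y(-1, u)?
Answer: -386444/9 ≈ -42938.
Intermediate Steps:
y(T, s) = 0
k(u) = -83/9 (k(u) = (-83 - 1*0)/9 = (-83 + 0)/9 = (⅑)*(-83) = -83/9)
-42929 + k(-86) = -42929 - 83/9 = -386444/9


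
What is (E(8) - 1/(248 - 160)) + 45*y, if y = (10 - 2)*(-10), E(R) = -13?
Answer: -317945/88 ≈ -3613.0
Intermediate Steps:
y = -80 (y = 8*(-10) = -80)
(E(8) - 1/(248 - 160)) + 45*y = (-13 - 1/(248 - 160)) + 45*(-80) = (-13 - 1/88) - 3600 = -1145/88 - 3600 = -317945/88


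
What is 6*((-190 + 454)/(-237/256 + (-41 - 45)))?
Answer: -36864/2023 ≈ -18.222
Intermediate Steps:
6*((-190 + 454)/(-237/256 + (-41 - 45))) = 6*(264/(-237*1/256 - 86)) = 6*(264/(-237/256 - 86)) = 6*(264/(-22253/256)) = 6*(264*(-256/22253)) = 6*(-6144/2023) = -36864/2023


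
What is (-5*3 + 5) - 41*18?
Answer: -748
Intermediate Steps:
(-5*3 + 5) - 41*18 = (-15 + 5) - 738 = -10 - 738 = -748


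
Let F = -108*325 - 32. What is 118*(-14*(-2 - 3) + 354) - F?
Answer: 85164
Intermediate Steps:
F = -35132 (F = -35100 - 32 = -35132)
118*(-14*(-2 - 3) + 354) - F = 118*(-14*(-2 - 3) + 354) - 1*(-35132) = 118*(-14*(-5) + 354) + 35132 = 118*(70 + 354) + 35132 = 118*424 + 35132 = 50032 + 35132 = 85164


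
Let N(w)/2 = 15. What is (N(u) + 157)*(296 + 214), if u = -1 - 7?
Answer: 95370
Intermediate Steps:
u = -8
N(w) = 30 (N(w) = 2*15 = 30)
(N(u) + 157)*(296 + 214) = (30 + 157)*(296 + 214) = 187*510 = 95370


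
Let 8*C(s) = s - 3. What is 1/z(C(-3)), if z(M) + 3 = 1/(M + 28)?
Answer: -109/323 ≈ -0.33746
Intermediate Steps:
C(s) = -3/8 + s/8 (C(s) = (s - 3)/8 = (-3 + s)/8 = -3/8 + s/8)
z(M) = -3 + 1/(28 + M) (z(M) = -3 + 1/(M + 28) = -3 + 1/(28 + M))
1/z(C(-3)) = 1/((-83 - 3*(-3/8 + (⅛)*(-3)))/(28 + (-3/8 + (⅛)*(-3)))) = 1/((-83 - 3*(-3/8 - 3/8))/(28 + (-3/8 - 3/8))) = 1/((-83 - 3*(-¾))/(28 - ¾)) = 1/((-83 + 9/4)/(109/4)) = 1/((4/109)*(-323/4)) = 1/(-323/109) = -109/323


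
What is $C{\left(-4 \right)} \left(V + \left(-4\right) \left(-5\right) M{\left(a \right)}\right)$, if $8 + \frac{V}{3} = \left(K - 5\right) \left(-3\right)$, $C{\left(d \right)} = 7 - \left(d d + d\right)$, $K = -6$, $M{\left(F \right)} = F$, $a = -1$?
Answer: $-275$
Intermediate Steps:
$C{\left(d \right)} = 7 - d - d^{2}$ ($C{\left(d \right)} = 7 - \left(d^{2} + d\right) = 7 - \left(d + d^{2}\right) = 7 - d - d^{2}$)
$V = 75$ ($V = -24 + 3 \left(-6 - 5\right) \left(-3\right) = -24 + 3 \left(\left(-11\right) \left(-3\right)\right) = -24 + 3 \cdot 33 = -24 + 99 = 75$)
$C{\left(-4 \right)} \left(V + \left(-4\right) \left(-5\right) M{\left(a \right)}\right) = \left(7 - -4 - \left(-4\right)^{2}\right) \left(75 + \left(-4\right) \left(-5\right) \left(-1\right)\right) = \left(7 + 4 - 16\right) \left(75 + 20 \left(-1\right)\right) = \left(7 + 4 - 16\right) \left(75 - 20\right) = \left(-5\right) 55 = -275$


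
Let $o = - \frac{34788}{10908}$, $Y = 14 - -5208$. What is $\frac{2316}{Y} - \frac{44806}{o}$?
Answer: $\frac{106345872636}{7569289} \approx 14050.0$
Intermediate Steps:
$Y = 5222$ ($Y = 14 + 5208 = 5222$)
$o = - \frac{2899}{909}$ ($o = \left(-34788\right) \frac{1}{10908} = - \frac{2899}{909} \approx -3.1892$)
$\frac{2316}{Y} - \frac{44806}{o} = \frac{2316}{5222} - \frac{44806}{- \frac{2899}{909}} = 2316 \cdot \frac{1}{5222} - - \frac{40728654}{2899} = \frac{1158}{2611} + \frac{40728654}{2899} = \frac{106345872636}{7569289}$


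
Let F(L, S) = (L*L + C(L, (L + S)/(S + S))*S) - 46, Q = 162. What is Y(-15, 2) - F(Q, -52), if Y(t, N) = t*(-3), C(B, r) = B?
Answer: -17729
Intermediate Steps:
F(L, S) = -46 + L² + L*S (F(L, S) = (L*L + L*S) - 46 = (L² + L*S) - 46 = -46 + L² + L*S)
Y(t, N) = -3*t
Y(-15, 2) - F(Q, -52) = -3*(-15) - (-46 + 162² + 162*(-52)) = 45 - (-46 + 26244 - 8424) = 45 - 1*17774 = 45 - 17774 = -17729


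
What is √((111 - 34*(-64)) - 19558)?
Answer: 3*I*√1919 ≈ 131.42*I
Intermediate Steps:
√((111 - 34*(-64)) - 19558) = √((111 + 2176) - 19558) = √(2287 - 19558) = √(-17271) = 3*I*√1919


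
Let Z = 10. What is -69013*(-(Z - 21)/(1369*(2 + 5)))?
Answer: -108449/1369 ≈ -79.218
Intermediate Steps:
-69013*(-(Z - 21)/(1369*(2 + 5))) = -69013*(-(10 - 21)/(1369*(2 + 5))) = -69013/((7/(-11))*(-1369)) = -69013/((7*(-1/11))*(-1369)) = -69013/((-7/11*(-1369))) = -69013/9583/11 = -69013*11/9583 = -108449/1369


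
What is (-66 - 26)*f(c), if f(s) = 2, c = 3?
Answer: -184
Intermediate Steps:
(-66 - 26)*f(c) = (-66 - 26)*2 = -92*2 = -184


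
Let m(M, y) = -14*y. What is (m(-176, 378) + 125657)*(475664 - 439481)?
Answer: 4355166795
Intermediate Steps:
(m(-176, 378) + 125657)*(475664 - 439481) = (-14*378 + 125657)*(475664 - 439481) = (-5292 + 125657)*36183 = 120365*36183 = 4355166795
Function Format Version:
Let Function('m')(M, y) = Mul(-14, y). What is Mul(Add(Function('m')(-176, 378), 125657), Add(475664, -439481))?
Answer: 4355166795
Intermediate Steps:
Mul(Add(Function('m')(-176, 378), 125657), Add(475664, -439481)) = Mul(Add(Mul(-14, 378), 125657), Add(475664, -439481)) = Mul(Add(-5292, 125657), 36183) = Mul(120365, 36183) = 4355166795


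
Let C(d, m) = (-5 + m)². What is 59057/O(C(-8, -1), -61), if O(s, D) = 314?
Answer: 59057/314 ≈ 188.08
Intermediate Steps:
59057/O(C(-8, -1), -61) = 59057/314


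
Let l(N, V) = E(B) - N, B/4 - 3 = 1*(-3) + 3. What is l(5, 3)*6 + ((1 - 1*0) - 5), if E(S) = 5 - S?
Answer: -76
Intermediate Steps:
B = 12 (B = 12 + 4*(1*(-3) + 3) = 12 + 4*(-3 + 3) = 12 + 4*0 = 12 + 0 = 12)
l(N, V) = -7 - N (l(N, V) = (5 - 1*12) - N = (5 - 12) - N = -7 - N)
l(5, 3)*6 + ((1 - 1*0) - 5) = (-7 - 1*5)*6 + ((1 - 1*0) - 5) = (-7 - 5)*6 + ((1 + 0) - 5) = -12*6 + (1 - 5) = -72 - 4 = -76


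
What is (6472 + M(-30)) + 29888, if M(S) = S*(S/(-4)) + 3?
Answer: 36138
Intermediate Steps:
M(S) = 3 - S²/4 (M(S) = S*(S*(-¼)) + 3 = S*(-S/4) + 3 = -S²/4 + 3 = 3 - S²/4)
(6472 + M(-30)) + 29888 = (6472 + (3 - ¼*(-30)²)) + 29888 = (6472 + (3 - ¼*900)) + 29888 = (6472 + (3 - 225)) + 29888 = (6472 - 222) + 29888 = 6250 + 29888 = 36138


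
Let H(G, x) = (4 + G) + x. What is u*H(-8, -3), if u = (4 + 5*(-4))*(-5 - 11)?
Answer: -1792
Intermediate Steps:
H(G, x) = 4 + G + x
u = 256 (u = (4 - 20)*(-16) = -16*(-16) = 256)
u*H(-8, -3) = 256*(4 - 8 - 3) = 256*(-7) = -1792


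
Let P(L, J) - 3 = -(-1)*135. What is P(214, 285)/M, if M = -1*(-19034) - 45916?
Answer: -69/13441 ≈ -0.0051335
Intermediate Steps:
P(L, J) = 138 (P(L, J) = 3 - (-1)*135 = 3 - 1*(-135) = 3 + 135 = 138)
M = -26882 (M = 19034 - 45916 = -26882)
P(214, 285)/M = 138/(-26882) = 138*(-1/26882) = -69/13441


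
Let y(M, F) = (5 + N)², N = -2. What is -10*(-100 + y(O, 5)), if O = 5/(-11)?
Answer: 910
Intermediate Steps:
O = -5/11 (O = 5*(-1/11) = -5/11 ≈ -0.45455)
y(M, F) = 9 (y(M, F) = (5 - 2)² = 3² = 9)
-10*(-100 + y(O, 5)) = -10*(-100 + 9) = -10*(-91) = 910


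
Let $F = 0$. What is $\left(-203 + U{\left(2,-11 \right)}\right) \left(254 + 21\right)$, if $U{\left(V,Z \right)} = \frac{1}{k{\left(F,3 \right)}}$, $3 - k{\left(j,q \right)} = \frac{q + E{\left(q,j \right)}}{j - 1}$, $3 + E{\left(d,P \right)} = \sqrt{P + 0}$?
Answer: $- \frac{167200}{3} \approx -55733.0$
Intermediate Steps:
$E{\left(d,P \right)} = -3 + \sqrt{P}$ ($E{\left(d,P \right)} = -3 + \sqrt{P + 0} = -3 + \sqrt{P}$)
$k{\left(j,q \right)} = 3 - \frac{-3 + q + \sqrt{j}}{-1 + j}$ ($k{\left(j,q \right)} = 3 - \frac{q + \left(-3 + \sqrt{j}\right)}{j - 1} = 3 - \frac{-3 + q + \sqrt{j}}{-1 + j}$)
$U{\left(V,Z \right)} = \frac{1}{3}$ ($U{\left(V,Z \right)} = \frac{1}{\frac{1}{-1 + 0} \left(\left(-1\right) 3 - \sqrt{0} + 3 \cdot 0\right)} = \frac{1}{\frac{1}{-1} \left(-3 - 0 + 0\right)} = \frac{1}{\left(-1\right) \left(-3 + 0 + 0\right)} = \frac{1}{\left(-1\right) \left(-3\right)} = \frac{1}{3}$)
$\left(-203 + U{\left(2,-11 \right)}\right) \left(254 + 21\right) = \left(-203 + \frac{1}{3}\right) \left(254 + 21\right) = \left(- \frac{608}{3}\right) 275 = - \frac{167200}{3}$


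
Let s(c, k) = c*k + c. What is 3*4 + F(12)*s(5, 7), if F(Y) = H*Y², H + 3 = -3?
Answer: -34548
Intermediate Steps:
H = -6 (H = -3 - 3 = -6)
s(c, k) = c + c*k
F(Y) = -6*Y²
3*4 + F(12)*s(5, 7) = 3*4 + (-6*12²)*(5*(1 + 7)) = 12 + (-6*144)*(5*8) = 12 - 864*40 = 12 - 34560 = -34548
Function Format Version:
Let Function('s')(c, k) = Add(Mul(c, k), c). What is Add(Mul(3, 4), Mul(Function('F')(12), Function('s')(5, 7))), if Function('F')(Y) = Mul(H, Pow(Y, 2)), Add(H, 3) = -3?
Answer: -34548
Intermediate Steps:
H = -6 (H = Add(-3, -3) = -6)
Function('s')(c, k) = Add(c, Mul(c, k))
Function('F')(Y) = Mul(-6, Pow(Y, 2))
Add(Mul(3, 4), Mul(Function('F')(12), Function('s')(5, 7))) = Add(Mul(3, 4), Mul(Mul(-6, Pow(12, 2)), Mul(5, Add(1, 7)))) = Add(12, Mul(Mul(-6, 144), Mul(5, 8))) = Add(12, Mul(-864, 40)) = Add(12, -34560) = -34548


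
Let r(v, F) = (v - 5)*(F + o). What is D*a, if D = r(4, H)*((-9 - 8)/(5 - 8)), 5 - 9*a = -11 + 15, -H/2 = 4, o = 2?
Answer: 34/9 ≈ 3.7778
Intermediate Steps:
H = -8 (H = -2*4 = -8)
a = 1/9 (a = 5/9 - (-11 + 15)/9 = 5/9 - 1/9*4 = 5/9 - 4/9 = 1/9 ≈ 0.11111)
r(v, F) = (-5 + v)*(2 + F) (r(v, F) = (v - 5)*(F + 2) = (-5 + v)*(2 + F))
D = 34 (D = (-10 - 5*(-8) + 2*4 - 8*4)*((-9 - 8)/(5 - 8)) = (-10 + 40 + 8 - 32)*(-17/(-3)) = 6*(-17*(-1/3)) = 6*(17/3) = 34)
D*a = 34*(1/9) = 34/9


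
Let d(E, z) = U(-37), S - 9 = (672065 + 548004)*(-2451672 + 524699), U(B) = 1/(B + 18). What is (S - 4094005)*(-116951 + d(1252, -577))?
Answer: 5224184596913585310/19 ≈ 2.7496e+17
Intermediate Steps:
U(B) = 1/(18 + B)
S = -2351040021128 (S = 9 + (672065 + 548004)*(-2451672 + 524699) = 9 + 1220069*(-1926973) = 9 - 2351040021137 = -2351040021128)
d(E, z) = -1/19 (d(E, z) = 1/(18 - 37) = 1/(-19) = -1/19)
(S - 4094005)*(-116951 + d(1252, -577)) = (-2351040021128 - 4094005)*(-116951 - 1/19) = -2351044115133*(-2222070/19) = 5224184596913585310/19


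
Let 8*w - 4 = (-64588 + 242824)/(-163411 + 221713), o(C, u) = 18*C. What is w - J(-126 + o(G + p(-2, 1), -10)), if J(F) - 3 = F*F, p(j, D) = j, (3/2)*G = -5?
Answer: -638550943/12956 ≈ -49286.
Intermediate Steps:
G = -10/3 (G = (2/3)*(-5) = -10/3 ≈ -3.3333)
w = 11429/12956 (w = 1/2 + ((-64588 + 242824)/(-163411 + 221713))/8 = 1/2 + (178236/58302)/8 = 1/2 + (178236*(1/58302))/8 = 1/2 + (1/8)*(9902/3239) = 1/2 + 4951/12956 = 11429/12956 ≈ 0.88214)
J(F) = 3 + F**2 (J(F) = 3 + F*F = 3 + F**2)
w - J(-126 + o(G + p(-2, 1), -10)) = 11429/12956 - (3 + (-126 + 18*(-10/3 - 2))**2) = 11429/12956 - (3 + (-126 + 18*(-16/3))**2) = 11429/12956 - (3 + (-126 - 96)**2) = 11429/12956 - (3 + (-222)**2) = 11429/12956 - (3 + 49284) = 11429/12956 - 1*49287 = 11429/12956 - 49287 = -638550943/12956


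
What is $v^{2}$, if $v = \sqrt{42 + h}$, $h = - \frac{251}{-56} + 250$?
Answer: $\frac{16603}{56} \approx 296.48$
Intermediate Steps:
$h = \frac{14251}{56}$ ($h = - \frac{251 \left(-1\right)}{56} + 250 = \left(-1\right) \left(- \frac{251}{56}\right) + 250 = \frac{251}{56} + 250 = \frac{14251}{56} \approx 254.48$)
$v = \frac{\sqrt{232442}}{28}$ ($v = \sqrt{42 + \frac{14251}{56}} = \sqrt{\frac{16603}{56}} = \frac{\sqrt{232442}}{28} \approx 17.219$)
$v^{2} = \left(\frac{\sqrt{232442}}{28}\right)^{2} = \frac{16603}{56}$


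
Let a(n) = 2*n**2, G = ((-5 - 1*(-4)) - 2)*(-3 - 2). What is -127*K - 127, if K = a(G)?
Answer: -57277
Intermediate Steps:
G = 15 (G = ((-5 + 4) - 2)*(-5) = (-1 - 2)*(-5) = -3*(-5) = 15)
K = 450 (K = 2*15**2 = 2*225 = 450)
-127*K - 127 = -127*450 - 127 = -57150 - 127 = -57277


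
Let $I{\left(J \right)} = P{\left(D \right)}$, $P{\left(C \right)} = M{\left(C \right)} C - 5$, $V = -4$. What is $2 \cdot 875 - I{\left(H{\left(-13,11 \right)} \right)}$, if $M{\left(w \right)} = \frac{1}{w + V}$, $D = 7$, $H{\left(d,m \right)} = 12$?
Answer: $\frac{5258}{3} \approx 1752.7$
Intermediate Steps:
$M{\left(w \right)} = \frac{1}{-4 + w}$ ($M{\left(w \right)} = \frac{1}{w - 4} = \frac{1}{-4 + w}$)
$P{\left(C \right)} = -5 + \frac{C}{-4 + C}$ ($P{\left(C \right)} = \frac{C}{-4 + C} - 5 = -5 + \frac{C}{-4 + C}$)
$I{\left(J \right)} = - \frac{8}{3}$ ($I{\left(J \right)} = \frac{4 \left(5 - 7\right)}{-4 + 7} = \frac{4 \left(5 - 7\right)}{3} = 4 \cdot \frac{1}{3} \left(-2\right) = - \frac{8}{3}$)
$2 \cdot 875 - I{\left(H{\left(-13,11 \right)} \right)} = 2 \cdot 875 - - \frac{8}{3} = 1750 + \frac{8}{3} = \frac{5258}{3}$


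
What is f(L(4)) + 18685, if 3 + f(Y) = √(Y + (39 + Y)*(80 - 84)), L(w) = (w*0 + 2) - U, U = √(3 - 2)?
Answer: 18682 + I*√159 ≈ 18682.0 + 12.61*I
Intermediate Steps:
U = 1 (U = √1 = 1)
L(w) = 1 (L(w) = (w*0 + 2) - 1*1 = (0 + 2) - 1 = 2 - 1 = 1)
f(Y) = -3 + √(-156 - 3*Y) (f(Y) = -3 + √(Y + (39 + Y)*(80 - 84)) = -3 + √(Y + (39 + Y)*(-4)) = -3 + √(Y + (-156 - 4*Y)) = -3 + √(-156 - 3*Y))
f(L(4)) + 18685 = (-3 + √(-156 - 3*1)) + 18685 = (-3 + √(-156 - 3)) + 18685 = (-3 + √(-159)) + 18685 = (-3 + I*√159) + 18685 = 18682 + I*√159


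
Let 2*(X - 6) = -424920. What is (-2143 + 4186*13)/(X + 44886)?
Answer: -17425/55856 ≈ -0.31196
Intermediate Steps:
X = -212454 (X = 6 + (1/2)*(-424920) = 6 - 212460 = -212454)
(-2143 + 4186*13)/(X + 44886) = (-2143 + 4186*13)/(-212454 + 44886) = (-2143 + 54418)/(-167568) = 52275*(-1/167568) = -17425/55856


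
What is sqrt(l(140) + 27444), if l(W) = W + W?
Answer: 2*sqrt(6931) ≈ 166.51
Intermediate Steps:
l(W) = 2*W
sqrt(l(140) + 27444) = sqrt(2*140 + 27444) = sqrt(280 + 27444) = sqrt(27724) = 2*sqrt(6931)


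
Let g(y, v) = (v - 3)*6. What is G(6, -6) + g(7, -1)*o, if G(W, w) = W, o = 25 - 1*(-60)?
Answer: -2034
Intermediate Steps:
o = 85 (o = 25 + 60 = 85)
g(y, v) = -18 + 6*v (g(y, v) = (-3 + v)*6 = -18 + 6*v)
G(6, -6) + g(7, -1)*o = 6 + (-18 + 6*(-1))*85 = 6 + (-18 - 6)*85 = 6 - 24*85 = 6 - 2040 = -2034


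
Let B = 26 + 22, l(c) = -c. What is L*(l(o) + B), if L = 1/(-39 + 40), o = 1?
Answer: 47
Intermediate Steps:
L = 1 (L = 1/1 = 1)
B = 48
L*(l(o) + B) = 1*(-1*1 + 48) = 1*(-1 + 48) = 1*47 = 47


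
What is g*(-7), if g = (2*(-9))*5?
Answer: 630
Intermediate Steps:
g = -90 (g = -18*5 = -90)
g*(-7) = -90*(-7) = 630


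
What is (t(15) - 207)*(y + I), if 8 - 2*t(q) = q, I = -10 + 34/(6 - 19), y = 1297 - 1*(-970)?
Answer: -12338247/26 ≈ -4.7455e+5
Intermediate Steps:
y = 2267 (y = 1297 + 970 = 2267)
I = -164/13 (I = -10 + 34/(-13) = -10 + 34*(-1/13) = -10 - 34/13 = -164/13 ≈ -12.615)
t(q) = 4 - q/2
(t(15) - 207)*(y + I) = ((4 - ½*15) - 207)*(2267 - 164/13) = ((4 - 15/2) - 207)*(29307/13) = (-7/2 - 207)*(29307/13) = -421/2*29307/13 = -12338247/26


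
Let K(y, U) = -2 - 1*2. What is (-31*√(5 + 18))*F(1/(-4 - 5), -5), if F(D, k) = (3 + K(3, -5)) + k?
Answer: 186*√23 ≈ 892.02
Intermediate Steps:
K(y, U) = -4 (K(y, U) = -2 - 2 = -4)
F(D, k) = -1 + k (F(D, k) = (3 - 4) + k = -1 + k)
(-31*√(5 + 18))*F(1/(-4 - 5), -5) = (-31*√(5 + 18))*(-1 - 5) = -31*√23*(-6) = 186*√23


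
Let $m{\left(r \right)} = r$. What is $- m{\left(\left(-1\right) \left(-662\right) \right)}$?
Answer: $-662$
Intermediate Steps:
$- m{\left(\left(-1\right) \left(-662\right) \right)} = - \left(-1\right) \left(-662\right) = \left(-1\right) 662 = -662$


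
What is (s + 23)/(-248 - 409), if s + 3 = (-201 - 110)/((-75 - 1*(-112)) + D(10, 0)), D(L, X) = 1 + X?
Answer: -449/24966 ≈ -0.017984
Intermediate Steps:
s = -425/38 (s = -3 + (-201 - 110)/((-75 - 1*(-112)) + (1 + 0)) = -3 - 311/((-75 + 112) + 1) = -3 - 311/(37 + 1) = -3 - 311/38 = -425/38 ≈ -11.184)
(s + 23)/(-248 - 409) = (-425/38 + 23)/(-248 - 409) = (449/38)/(-657) = (449/38)*(-1/657) = -449/24966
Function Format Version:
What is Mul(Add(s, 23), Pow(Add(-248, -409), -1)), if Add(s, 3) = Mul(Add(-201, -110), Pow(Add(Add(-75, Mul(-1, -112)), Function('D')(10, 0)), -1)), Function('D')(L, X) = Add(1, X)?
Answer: Rational(-449, 24966) ≈ -0.017984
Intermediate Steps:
s = Rational(-425, 38) (s = Add(-3, Mul(Add(-201, -110), Pow(Add(Add(-75, Mul(-1, -112)), Add(1, 0)), -1))) = Add(-3, Mul(-311, Pow(Add(Add(-75, 112), 1), -1))) = Add(-3, Mul(-311, Pow(Add(37, 1), -1))) = Add(-3, Mul(-311, Pow(38, -1))) = Add(-3, Mul(-311, Rational(1, 38))) = Add(-3, Rational(-311, 38)) = Rational(-425, 38) ≈ -11.184)
Mul(Add(s, 23), Pow(Add(-248, -409), -1)) = Mul(Add(Rational(-425, 38), 23), Pow(Add(-248, -409), -1)) = Mul(Rational(449, 38), Pow(-657, -1)) = Mul(Rational(449, 38), Rational(-1, 657)) = Rational(-449, 24966)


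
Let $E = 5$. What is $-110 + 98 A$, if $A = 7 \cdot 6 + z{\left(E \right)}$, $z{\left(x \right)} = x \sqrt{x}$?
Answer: $4006 + 490 \sqrt{5} \approx 5101.7$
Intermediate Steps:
$z{\left(x \right)} = x^{\frac{3}{2}}$
$A = 42 + 5 \sqrt{5}$ ($A = 7 \cdot 6 + 5^{\frac{3}{2}} = 42 + 5 \sqrt{5} \approx 53.18$)
$-110 + 98 A = -110 + 98 \left(42 + 5 \sqrt{5}\right) = -110 + \left(4116 + 490 \sqrt{5}\right) = 4006 + 490 \sqrt{5}$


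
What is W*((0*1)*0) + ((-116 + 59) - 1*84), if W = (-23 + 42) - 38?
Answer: -141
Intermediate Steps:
W = -19 (W = 19 - 38 = -19)
W*((0*1)*0) + ((-116 + 59) - 1*84) = -19*0*1*0 + ((-116 + 59) - 1*84) = -0*0 + (-57 - 84) = -19*0 - 141 = 0 - 141 = -141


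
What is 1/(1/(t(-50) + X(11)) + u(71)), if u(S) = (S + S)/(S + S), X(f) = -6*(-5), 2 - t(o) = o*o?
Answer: 2468/2467 ≈ 1.0004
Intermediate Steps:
t(o) = 2 - o**2 (t(o) = 2 - o*o = 2 - o**2)
X(f) = 30
u(S) = 1 (u(S) = (2*S)/((2*S)) = (2*S)*(1/(2*S)) = 1)
1/(1/(t(-50) + X(11)) + u(71)) = 1/(1/((2 - 1*(-50)**2) + 30) + 1) = 1/(1/((2 - 1*2500) + 30) + 1) = 1/(1/((2 - 2500) + 30) + 1) = 1/(1/(-2498 + 30) + 1) = 1/(1/(-2468) + 1) = 1/(-1/2468 + 1) = 1/(2467/2468) = 2468/2467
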